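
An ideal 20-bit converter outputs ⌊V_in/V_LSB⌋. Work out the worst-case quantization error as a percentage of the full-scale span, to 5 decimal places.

0.00010 %

Truncating → worst-case error = 1 LSB = V_FS/2^20, so 100/1048576 = 9.53674e-05 % of full scale.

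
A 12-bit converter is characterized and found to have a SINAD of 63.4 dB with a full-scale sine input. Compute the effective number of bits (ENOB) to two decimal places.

10.24 bits

ENOB = (SINAD − 1.76) / 6.02 = (63.4 − 1.76)/6.02 = 10.239.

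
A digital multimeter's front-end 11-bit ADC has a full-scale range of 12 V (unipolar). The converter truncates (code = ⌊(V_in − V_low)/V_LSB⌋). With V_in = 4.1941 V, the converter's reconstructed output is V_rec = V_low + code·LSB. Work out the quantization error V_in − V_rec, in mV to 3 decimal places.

4.647 mV

One LSB is 12 V / 2048 = 5.859 mV.
(V_in − V_low)/LSB = (4.1941 − 0)/0.00585938 = 715.7931 → code 715 (floor).
Code 715 maps back to 0 + 715×0.00585938 V = 4.1894531 V.
Error = 4.1941 − 4.1894531 = 0.00464687 V = 4.647 mV.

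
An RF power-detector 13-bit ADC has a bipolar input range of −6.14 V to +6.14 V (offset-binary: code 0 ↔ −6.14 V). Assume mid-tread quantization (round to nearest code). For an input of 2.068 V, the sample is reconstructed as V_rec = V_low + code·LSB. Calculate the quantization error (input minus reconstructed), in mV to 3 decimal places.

Step size: 12.28 V ÷ 2^13 = 1.499 mV.
(2.068 − (−6.14))/0.00149902 = 5475.5648; round gives code 5476.
V_rec = (−6.14) + 5476·0.00149902 = 2.0686523 V.
Error = 2.068 − 2.0686523 = -0.000652344 V = -0.652 mV.

-0.652 mV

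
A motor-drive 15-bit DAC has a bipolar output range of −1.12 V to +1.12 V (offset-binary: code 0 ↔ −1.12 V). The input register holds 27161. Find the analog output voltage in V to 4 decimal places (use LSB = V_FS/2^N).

LSB = 2.24 V / 2^15 = 68.36 µV.
V_out = (−1.12) + 27161 × 6.83594e-05 V = 0.736709 V.

0.7367 V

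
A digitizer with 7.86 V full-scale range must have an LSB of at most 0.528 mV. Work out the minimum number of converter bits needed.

14 bits

Number of steps required ≥ 7.86 V / 0.528 mV = 14886.36.
Need 2^N ≥ 14886.36; 2^13 = 8192, 2^14 = 16384.
Minimum N = 14.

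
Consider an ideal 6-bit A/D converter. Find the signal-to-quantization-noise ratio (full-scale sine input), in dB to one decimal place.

SNR ≈ 6.02·N + 1.76 dB = 6.02·6 + 1.76 = 37.88 dB.

37.9 dB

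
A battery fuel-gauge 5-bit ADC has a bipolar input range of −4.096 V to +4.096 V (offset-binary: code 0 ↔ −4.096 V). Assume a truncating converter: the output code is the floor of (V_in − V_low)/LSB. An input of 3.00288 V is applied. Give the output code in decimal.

Full-scale span = 8.192 V; LSB = 8.192/2^5 = 256.000 mV.
(3.00288 − (−4.096)) / 0.256 = 27.730 LSBs.
Floor → code 27.

code 27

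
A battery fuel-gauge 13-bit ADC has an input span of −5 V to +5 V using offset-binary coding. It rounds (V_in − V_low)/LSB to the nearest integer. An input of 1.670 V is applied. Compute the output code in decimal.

Full-scale span = 10 V; LSB = 10/2^13 = 1.221 mV.
Input sits at 5464.064 steps above V_low.
So the output code is 5464.

code 5464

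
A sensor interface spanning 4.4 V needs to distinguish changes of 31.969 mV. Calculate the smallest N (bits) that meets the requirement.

Number of steps required ≥ 4.4 V / 31.969 mV = 137.63.
Need 2^N ≥ 137.63; 2^7 = 128, 2^8 = 256.
Minimum N = 8.

8 bits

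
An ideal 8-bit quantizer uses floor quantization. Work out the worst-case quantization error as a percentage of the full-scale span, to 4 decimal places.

0.3906 %

Truncating → worst-case error = 1 LSB = V_FS/2^8, so 100/256 = 0.390625 % of full scale.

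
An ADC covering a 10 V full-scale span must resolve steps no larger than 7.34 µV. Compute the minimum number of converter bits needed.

Number of steps required ≥ 10 V / 7.34 µV = 1362397.82.
Need 2^N ≥ 1362397.82; 2^20 = 1048576, 2^21 = 2097152.
Minimum N = 21.

21 bits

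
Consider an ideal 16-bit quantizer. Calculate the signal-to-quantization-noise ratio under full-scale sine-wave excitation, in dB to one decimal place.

SNR ≈ 6.02·N + 1.76 dB = 6.02·16 + 1.76 = 98.08 dB.

98.1 dB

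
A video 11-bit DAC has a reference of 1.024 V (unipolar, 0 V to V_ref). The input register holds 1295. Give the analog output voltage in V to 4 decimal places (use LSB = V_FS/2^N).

0.6475 V

LSB = 1.024 V / 2^11 = 0.500 mV.
V_out = 0 + 1295 × 0.0005 V = 0.6475 V.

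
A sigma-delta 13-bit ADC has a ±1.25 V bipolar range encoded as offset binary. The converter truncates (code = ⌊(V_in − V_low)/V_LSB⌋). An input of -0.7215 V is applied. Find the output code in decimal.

LSB = 2.5 V / 8192 = 305.18 µV.
(V_in − V_low)/LSB = (-0.7215 − (−1.25)) / 0.000305176 = 1731.789.
So the output code is 1731.

code 1731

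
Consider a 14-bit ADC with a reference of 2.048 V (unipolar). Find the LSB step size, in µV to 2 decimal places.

125.00 µV

Full-scale span = 2.048 V.
LSB = 2.048 / 2^14 = 2.048 / 16384 = 0.000125 V = 125.00 µV.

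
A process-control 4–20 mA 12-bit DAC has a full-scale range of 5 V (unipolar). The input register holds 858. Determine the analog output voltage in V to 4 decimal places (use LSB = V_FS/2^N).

1.0474 V

LSB = 5 V / 2^12 = 1.221 mV.
V_out = 0 + 858 × 0.0012207 V = 1.04736 V.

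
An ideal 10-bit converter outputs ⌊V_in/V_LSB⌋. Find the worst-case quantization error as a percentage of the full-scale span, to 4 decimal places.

Truncating → worst-case error = 1 LSB = V_FS/2^10, so 100/1024 = 0.0976562 % of full scale.

0.0977 %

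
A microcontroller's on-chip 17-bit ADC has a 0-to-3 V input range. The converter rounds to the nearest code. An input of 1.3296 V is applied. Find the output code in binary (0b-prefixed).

code 0b1110001011101011 (decimal 58091)

LSB = 3 V / 131072 = 22.89 µV.
(1.3296 − 0) / 2.28882e-05 = 58091.110 LSBs.
round(58091.110) = 58091.
In binary (0b-prefixed): 0b1110001011101011.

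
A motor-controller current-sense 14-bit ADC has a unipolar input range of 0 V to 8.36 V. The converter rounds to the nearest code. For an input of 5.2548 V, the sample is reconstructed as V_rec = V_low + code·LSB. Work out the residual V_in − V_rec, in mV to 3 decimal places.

0.205 mV

One LSB is 8.36 V / 16384 = 0.510 mV.
(5.2548 − 0)/0.000510254 = 10298.4023; round gives code 10298.
Code 10298 maps back to 0 + 10298×0.000510254 V = 5.2545947 V.
Error = 5.2548 − 5.2545947 = 0.000205273 V = 0.205 mV.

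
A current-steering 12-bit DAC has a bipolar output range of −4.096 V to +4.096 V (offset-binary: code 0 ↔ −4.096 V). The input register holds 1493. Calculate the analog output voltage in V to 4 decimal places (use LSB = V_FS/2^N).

LSB = 8.192 V / 2^12 = 2.000 mV.
V_out = (−4.096) + 1493 × 0.002 V = -1.11 V.

-1.1100 V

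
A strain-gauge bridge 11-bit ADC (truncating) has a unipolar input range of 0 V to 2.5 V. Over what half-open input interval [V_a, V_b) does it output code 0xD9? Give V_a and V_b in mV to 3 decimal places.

LSB = 2.5/2^11 = 1.221 mV.
Code 0xD9 = 217 decimal.
V_a = V_low + 217·LSB = 0.264893 V; V_b = V_low + 218·LSB = 0.266113 V.

[264.893 mV, 266.113 mV)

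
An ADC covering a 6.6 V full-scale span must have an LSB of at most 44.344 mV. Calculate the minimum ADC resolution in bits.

8 bits

Number of steps required ≥ 6.6 V / 44.344 mV = 148.84.
Need 2^N ≥ 148.84; 2^7 = 128, 2^8 = 256.
Minimum N = 8.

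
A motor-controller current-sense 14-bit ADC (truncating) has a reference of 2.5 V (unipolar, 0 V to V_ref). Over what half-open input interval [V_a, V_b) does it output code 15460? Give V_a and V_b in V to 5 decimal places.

[2.35901 V, 2.35916 V)

LSB = 2.5/2^14 = 152.59 µV.
V_a = V_low + 15460·LSB = 2.35901 V; V_b = V_low + 15461·LSB = 2.35916 V.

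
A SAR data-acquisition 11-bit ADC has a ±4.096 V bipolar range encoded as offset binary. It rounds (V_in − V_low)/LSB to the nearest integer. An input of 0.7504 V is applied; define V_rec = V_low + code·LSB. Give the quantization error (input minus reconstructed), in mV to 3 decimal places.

-1.600 mV

One LSB is 8.192 V / 2048 = 4.000 mV.
(0.7504 − (−4.096))/0.004 = 1211.6000; round gives code 1212.
Reconstructed: 0.752 V.
Error = 0.7504 − 0.752 = -0.0016 V = -1.600 mV.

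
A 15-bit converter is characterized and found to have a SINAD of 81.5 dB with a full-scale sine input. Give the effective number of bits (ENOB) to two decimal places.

ENOB = (SINAD − 1.76) / 6.02 = (81.5 − 1.76)/6.02 = 13.246.

13.25 bits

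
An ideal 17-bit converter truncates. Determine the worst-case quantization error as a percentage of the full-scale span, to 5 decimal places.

0.00076 %

Truncating → worst-case error = 1 LSB = V_FS/2^17, so 100/131072 = 0.000762939 % of full scale.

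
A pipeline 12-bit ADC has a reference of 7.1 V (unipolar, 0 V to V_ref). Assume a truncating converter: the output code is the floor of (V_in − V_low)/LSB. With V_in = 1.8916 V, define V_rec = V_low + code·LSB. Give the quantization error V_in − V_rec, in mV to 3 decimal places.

0.462 mV

Step size: 7.1 V ÷ 2^12 = 1.733 mV.
Scaled input = 1091.2667 LSBs, so code = 1091.
Code 1091 maps back to 0 + 1091×0.0017334 V = 1.8911377 V.
V_in − V_rec = 0.000462305 V = 0.462 mV.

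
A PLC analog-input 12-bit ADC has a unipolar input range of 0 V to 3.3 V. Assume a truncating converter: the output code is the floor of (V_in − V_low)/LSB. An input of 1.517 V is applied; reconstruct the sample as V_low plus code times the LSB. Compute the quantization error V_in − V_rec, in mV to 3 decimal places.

Step size: 3.3 V ÷ 2^12 = 0.806 mV.
Scaled input = 1882.9188 LSBs, so code = 1882.
Reconstructed: 1.5162598 V.
Error = 1.517 − 1.5162598 = 0.000740234 V = 0.740 mV.

0.740 mV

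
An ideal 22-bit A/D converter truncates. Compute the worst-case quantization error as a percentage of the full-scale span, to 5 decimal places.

Truncating → worst-case error = 1 LSB = V_FS/2^22, so 100/4194304 = 2.38419e-05 % of full scale.

0.00002 %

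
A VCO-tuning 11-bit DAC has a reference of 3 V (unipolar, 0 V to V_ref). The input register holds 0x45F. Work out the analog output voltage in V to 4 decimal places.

LSB = 3 V / 2^11 = 1.465 mV.
Code 0x45F = 1119 decimal.
V_out = 0 + 1119 × 0.00146484 V = 1.63916 V.

1.6392 V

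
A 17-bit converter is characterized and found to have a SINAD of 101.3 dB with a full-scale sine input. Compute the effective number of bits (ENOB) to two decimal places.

16.53 bits

ENOB = (SINAD − 1.76) / 6.02 = (101.3 − 1.76)/6.02 = 16.535.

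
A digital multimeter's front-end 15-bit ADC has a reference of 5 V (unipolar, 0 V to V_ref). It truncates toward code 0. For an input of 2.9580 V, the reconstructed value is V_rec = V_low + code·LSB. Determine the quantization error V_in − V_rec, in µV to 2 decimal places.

LSB = 5/2^15 = 152.59 µV.
(2.9580 − 0)/0.000152588 = 19385.5488; ⌊·⌋ gives code 19385.
V_rec = 0 + 19385·0.000152588 = 2.9579163 V.
V_in − V_rec = 8.37402e-05 V = 83.74 µV.

83.74 µV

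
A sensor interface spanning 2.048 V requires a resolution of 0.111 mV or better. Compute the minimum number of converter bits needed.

15 bits

Number of steps required ≥ 2.048 V / 0.111 mV = 18450.45.
Need 2^N ≥ 18450.45; 2^14 = 16384, 2^15 = 32768.
Minimum N = 15.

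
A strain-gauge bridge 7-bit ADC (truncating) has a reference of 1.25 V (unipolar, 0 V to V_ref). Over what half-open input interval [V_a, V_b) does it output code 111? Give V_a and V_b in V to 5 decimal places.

[1.08398 V, 1.09375 V)

LSB = 1.25/2^7 = 9.766 mV.
V_a = V_low + 111·LSB = 1.08398 V; V_b = V_low + 112·LSB = 1.09375 V.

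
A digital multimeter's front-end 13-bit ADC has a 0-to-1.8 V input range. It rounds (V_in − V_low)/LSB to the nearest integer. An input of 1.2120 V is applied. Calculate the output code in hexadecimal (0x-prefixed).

code 0x158C (decimal 5516)

Full-scale span = 1.8 V; LSB = 1.8/2^13 = 219.73 µV.
(V_in − V_low)/LSB = (1.2120 − 0) / 0.000219727 = 5515.947.
Round → code 5516.
In hexadecimal (0x-prefixed): 0x158C.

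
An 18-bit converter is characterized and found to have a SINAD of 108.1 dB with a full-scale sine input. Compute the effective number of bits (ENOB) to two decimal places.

17.66 bits

ENOB = (SINAD − 1.76) / 6.02 = (108.1 − 1.76)/6.02 = 17.664.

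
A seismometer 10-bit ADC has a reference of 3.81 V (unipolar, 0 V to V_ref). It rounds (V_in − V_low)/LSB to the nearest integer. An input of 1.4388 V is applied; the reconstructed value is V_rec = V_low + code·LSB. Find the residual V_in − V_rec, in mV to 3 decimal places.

Step size: 3.81 V ÷ 2^10 = 3.721 mV.
(1.4388 − 0)/0.0037207 = 386.7011; round gives code 387.
V_rec = 0 + 387·0.0037207 = 1.4399121 V.
Error = 1.4388 − 1.4399121 = -0.00111211 V = -1.112 mV.

-1.112 mV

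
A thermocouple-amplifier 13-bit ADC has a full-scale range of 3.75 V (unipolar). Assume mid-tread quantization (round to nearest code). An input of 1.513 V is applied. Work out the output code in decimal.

Full-scale span = 3.75 V; LSB = 3.75/2^13 = 457.76 µV.
(1.513 − 0) / 0.000457764 = 3305.199 LSBs.
Round → code 3305.

code 3305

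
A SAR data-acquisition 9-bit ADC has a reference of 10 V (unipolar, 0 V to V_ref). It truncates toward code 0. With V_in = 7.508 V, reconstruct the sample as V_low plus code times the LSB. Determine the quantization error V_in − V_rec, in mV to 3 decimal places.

One LSB is 10 V / 512 = 19.531 mV.
(V_in − V_low)/LSB = (7.508 − 0)/0.0195312 = 384.4096 → code 384 (floor).
V_rec = 0 + 384·0.0195312 = 7.5 V.
Error = 7.508 − 7.5 = 0.008 V = 8.000 mV.

8.000 mV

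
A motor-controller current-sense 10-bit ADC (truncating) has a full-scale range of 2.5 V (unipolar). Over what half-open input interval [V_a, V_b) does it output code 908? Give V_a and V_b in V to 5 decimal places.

LSB = 2.5/2^10 = 2.441 mV.
V_a = V_low + 908·LSB = 2.2168 V; V_b = V_low + 909·LSB = 2.21924 V.

[2.21680 V, 2.21924 V)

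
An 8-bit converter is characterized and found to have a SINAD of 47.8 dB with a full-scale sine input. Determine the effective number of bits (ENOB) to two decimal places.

ENOB = (SINAD − 1.76) / 6.02 = (47.8 − 1.76)/6.02 = 7.648.

7.65 bits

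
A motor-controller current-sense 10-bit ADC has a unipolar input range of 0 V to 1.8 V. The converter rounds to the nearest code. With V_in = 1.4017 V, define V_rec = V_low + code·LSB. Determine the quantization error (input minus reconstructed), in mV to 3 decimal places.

0.723 mV

One LSB is 1.8 V / 1024 = 1.758 mV.
(1.4017 − 0)/0.00175781 = 797.4116; round gives code 797.
Reconstructed: 1.4009766 V.
Error = 1.4017 − 1.4009766 = 0.000723438 V = 0.723 mV.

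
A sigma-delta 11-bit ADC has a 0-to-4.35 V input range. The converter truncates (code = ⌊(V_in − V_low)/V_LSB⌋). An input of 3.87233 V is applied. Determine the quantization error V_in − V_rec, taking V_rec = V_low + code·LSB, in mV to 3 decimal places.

Step size: 4.35 V ÷ 2^11 = 2.124 mV.
Scaled input = 1823.1108 LSBs, so code = 1823.
Code 1823 maps back to 0 + 1823×0.00212402 V = 3.8720947 V.
V_in − V_rec = 0.000235273 V = 0.235 mV.

0.235 mV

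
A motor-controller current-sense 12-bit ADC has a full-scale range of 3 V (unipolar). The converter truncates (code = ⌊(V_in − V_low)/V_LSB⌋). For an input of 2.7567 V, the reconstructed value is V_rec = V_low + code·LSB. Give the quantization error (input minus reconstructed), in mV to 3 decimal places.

Step size: 3 V ÷ 2^12 = 0.732 mV.
(2.7567 − 0)/0.000732422 = 3763.8144; ⌊·⌋ gives code 3763.
Code 3763 maps back to 0 + 3763×0.000732422 V = 2.7561035 V.
V_in − V_rec = 0.000596484 V = 0.596 mV.

0.596 mV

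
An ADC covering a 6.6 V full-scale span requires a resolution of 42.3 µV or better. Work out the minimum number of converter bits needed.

18 bits

Number of steps required ≥ 6.6 V / 42.3 µV = 156028.37.
Need 2^N ≥ 156028.37; 2^17 = 131072, 2^18 = 262144.
Minimum N = 18.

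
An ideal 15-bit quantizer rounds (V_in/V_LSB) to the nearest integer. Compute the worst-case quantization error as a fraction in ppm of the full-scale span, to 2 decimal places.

Rounding → worst-case error = ½ LSB = V_FS/2^16, so 1e+06/65536 = 15.2588 ppm of full scale.

15.26 ppm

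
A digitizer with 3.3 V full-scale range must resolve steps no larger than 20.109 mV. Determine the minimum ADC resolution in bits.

Number of steps required ≥ 3.3 V / 20.109 mV = 164.11.
Need 2^N ≥ 164.11; 2^7 = 128, 2^8 = 256.
Minimum N = 8.

8 bits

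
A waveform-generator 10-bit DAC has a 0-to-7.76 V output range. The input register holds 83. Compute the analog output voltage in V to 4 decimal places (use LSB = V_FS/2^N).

0.6290 V

LSB = 7.76 V / 2^10 = 7.578 mV.
V_out = 0 + 83 × 0.00757812 V = 0.628984 V.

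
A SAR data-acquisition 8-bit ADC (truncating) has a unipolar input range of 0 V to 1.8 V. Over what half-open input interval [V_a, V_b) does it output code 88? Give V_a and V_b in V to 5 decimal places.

LSB = 1.8/2^8 = 7.031 mV.
V_a = V_low + 88·LSB = 0.61875 V; V_b = V_low + 89·LSB = 0.625781 V.

[0.61875 V, 0.62578 V)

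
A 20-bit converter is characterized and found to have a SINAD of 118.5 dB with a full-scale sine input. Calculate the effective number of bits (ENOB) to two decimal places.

19.39 bits

ENOB = (SINAD − 1.76) / 6.02 = (118.5 − 1.76)/6.02 = 19.392.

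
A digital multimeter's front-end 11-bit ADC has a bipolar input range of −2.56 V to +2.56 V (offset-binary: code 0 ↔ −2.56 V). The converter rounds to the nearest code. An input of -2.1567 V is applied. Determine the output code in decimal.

code 161

Full-scale span = 5.12 V; LSB = 5.12/2^11 = 2.500 mV.
(-2.1567 − (−2.56)) / 0.0025 = 161.320 LSBs.
Round → code 161.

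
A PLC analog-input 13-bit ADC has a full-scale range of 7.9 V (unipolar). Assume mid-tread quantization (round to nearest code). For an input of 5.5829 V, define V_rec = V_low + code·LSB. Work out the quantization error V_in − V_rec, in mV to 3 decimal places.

0.246 mV

LSB = 7.9/2^13 = 0.964 mV.
Scaled input = 5789.2553 LSBs, so code = 5789.
Code 5789 maps back to 0 + 5789×0.000964355 V = 5.5826538 V.
V_in − V_rec = 0.000246191 V = 0.246 mV.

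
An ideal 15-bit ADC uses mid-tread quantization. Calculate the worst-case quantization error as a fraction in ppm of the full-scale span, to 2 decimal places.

15.26 ppm

Rounding → worst-case error = ½ LSB = V_FS/2^16, so 1e+06/65536 = 15.2588 ppm of full scale.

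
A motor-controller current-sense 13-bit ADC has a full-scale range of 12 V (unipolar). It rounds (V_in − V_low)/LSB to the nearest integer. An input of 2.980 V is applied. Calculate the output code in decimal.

code 2034

LSB = 12 V / 8192 = 1.465 mV.
(2.980 − 0) / 0.00146484 = 2034.347 LSBs.
Round → code 2034.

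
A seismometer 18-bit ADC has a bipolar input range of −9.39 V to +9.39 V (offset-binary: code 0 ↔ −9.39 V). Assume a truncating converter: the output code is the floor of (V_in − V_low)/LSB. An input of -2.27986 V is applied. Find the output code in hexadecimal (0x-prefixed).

code 0x183B0 (decimal 99248)

Full-scale span = 18.78 V; LSB = 18.78/2^18 = 71.64 µV.
(-2.27986 − (−9.39)) / 7.164e-05 = 99248.165 LSBs.
So the output code is 99248.
In hexadecimal (0x-prefixed): 0x183B0.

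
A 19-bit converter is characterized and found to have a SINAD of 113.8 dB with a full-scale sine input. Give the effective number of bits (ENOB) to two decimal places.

ENOB = (SINAD − 1.76) / 6.02 = (113.8 − 1.76)/6.02 = 18.611.

18.61 bits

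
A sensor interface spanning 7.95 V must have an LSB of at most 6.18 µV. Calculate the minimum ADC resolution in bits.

Number of steps required ≥ 7.95 V / 6.18 µV = 1286407.77.
Need 2^N ≥ 1286407.77; 2^20 = 1048576, 2^21 = 2097152.
Minimum N = 21.

21 bits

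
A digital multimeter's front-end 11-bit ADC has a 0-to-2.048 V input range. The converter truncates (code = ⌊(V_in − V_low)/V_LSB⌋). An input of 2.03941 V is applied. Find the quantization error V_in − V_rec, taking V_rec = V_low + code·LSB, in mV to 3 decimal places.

0.410 mV

One LSB is 2.048 V / 2048 = 1.000 mV.
(2.03941 − 0)/0.001 = 2039.4100; ⌊·⌋ gives code 2039.
Reconstructed: 2.039 V.
Difference: 0.00041 V → 0.410 mV.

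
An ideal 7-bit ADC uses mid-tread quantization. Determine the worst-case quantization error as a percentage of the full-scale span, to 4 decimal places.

0.3906 %

Rounding → worst-case error = ½ LSB = V_FS/2^8, so 100/256 = 0.390625 % of full scale.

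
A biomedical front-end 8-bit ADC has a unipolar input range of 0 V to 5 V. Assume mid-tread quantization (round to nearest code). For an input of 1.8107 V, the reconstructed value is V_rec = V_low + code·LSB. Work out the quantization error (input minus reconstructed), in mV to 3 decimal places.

-5.706 mV

Step size: 5 V ÷ 2^8 = 19.531 mV.
(V_in − V_low)/LSB = (1.8107 − 0)/0.0195312 = 92.7078 → code 93 (round).
V_rec = 0 + 93·0.0195312 = 1.8164062 V.
Error = 1.8107 − 1.8164062 = -0.00570625 V = -5.706 mV.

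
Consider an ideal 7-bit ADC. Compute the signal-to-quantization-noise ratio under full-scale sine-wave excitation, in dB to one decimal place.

43.9 dB

SNR ≈ 6.02·N + 1.76 dB = 6.02·7 + 1.76 = 43.90 dB.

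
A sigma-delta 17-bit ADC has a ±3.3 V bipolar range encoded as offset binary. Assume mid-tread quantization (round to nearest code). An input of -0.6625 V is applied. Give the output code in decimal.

With 131072 levels over 6.6 V, one step is 50.35 µV.
(-0.6625 − (−3.3)) / 5.0354e-05 = 52379.152 LSBs.
So the output code is 52379.

code 52379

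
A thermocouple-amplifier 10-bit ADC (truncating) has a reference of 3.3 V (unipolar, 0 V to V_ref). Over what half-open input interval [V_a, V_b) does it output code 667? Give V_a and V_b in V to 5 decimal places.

LSB = 3.3/2^10 = 3.223 mV.
V_a = V_low + 667·LSB = 2.14951 V; V_b = V_low + 668·LSB = 2.15273 V.

[2.14951 V, 2.15273 V)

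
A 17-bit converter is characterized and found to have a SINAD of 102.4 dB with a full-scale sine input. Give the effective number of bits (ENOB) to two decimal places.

ENOB = (SINAD − 1.76) / 6.02 = (102.4 − 1.76)/6.02 = 16.718.

16.72 bits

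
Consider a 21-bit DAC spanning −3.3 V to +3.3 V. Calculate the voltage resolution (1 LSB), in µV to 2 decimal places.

3.15 µV

Full-scale span = 6.6 V.
LSB = 6.6 / 2^21 = 6.6 / 2097152 = 3.14713e-06 V = 3.15 µV.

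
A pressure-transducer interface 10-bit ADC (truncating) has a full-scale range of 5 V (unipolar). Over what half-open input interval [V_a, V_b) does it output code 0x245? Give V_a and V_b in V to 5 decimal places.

[2.83691 V, 2.84180 V)

LSB = 5/2^10 = 4.883 mV.
Code 0x245 = 581 decimal.
V_a = V_low + 581·LSB = 2.83691 V; V_b = V_low + 582·LSB = 2.8418 V.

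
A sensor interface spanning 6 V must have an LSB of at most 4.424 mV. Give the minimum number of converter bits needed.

Number of steps required ≥ 6 V / 4.424 mV = 1356.24.
Need 2^N ≥ 1356.24; 2^10 = 1024, 2^11 = 2048.
Minimum N = 11.

11 bits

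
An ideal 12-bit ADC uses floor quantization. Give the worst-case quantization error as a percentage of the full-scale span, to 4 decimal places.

Truncating → worst-case error = 1 LSB = V_FS/2^12, so 100/4096 = 0.0244141 % of full scale.

0.0244 %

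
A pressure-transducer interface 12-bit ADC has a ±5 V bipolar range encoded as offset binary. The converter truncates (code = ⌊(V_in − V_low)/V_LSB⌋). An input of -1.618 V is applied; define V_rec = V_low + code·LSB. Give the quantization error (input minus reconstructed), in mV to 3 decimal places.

LSB = 10/2^12 = 2.441 mV.
Scaled input = 1385.2672 LSBs, so code = 1385.
Reconstructed: -1.6186523 V.
Difference: 0.000652344 V → 0.652 mV.

0.652 mV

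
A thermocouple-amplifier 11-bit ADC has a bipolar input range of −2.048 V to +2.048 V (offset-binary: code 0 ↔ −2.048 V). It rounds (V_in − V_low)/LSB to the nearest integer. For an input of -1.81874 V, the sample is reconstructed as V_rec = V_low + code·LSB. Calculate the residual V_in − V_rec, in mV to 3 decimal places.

LSB = 4.096/2^11 = 2.000 mV.
(-1.81874 − (−2.048))/0.002 = 114.6300; round gives code 115.
Reconstructed: -1.818 V.
Difference: -0.00074 V → -0.740 mV.

-0.740 mV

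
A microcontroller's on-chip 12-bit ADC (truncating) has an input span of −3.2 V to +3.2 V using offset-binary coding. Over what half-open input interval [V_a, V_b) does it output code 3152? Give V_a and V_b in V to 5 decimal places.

[1.72500 V, 1.72656 V)

LSB = 6.4/2^12 = 1.562 mV.
V_a = V_low + 3152·LSB = 1.725 V; V_b = V_low + 3153·LSB = 1.72656 V.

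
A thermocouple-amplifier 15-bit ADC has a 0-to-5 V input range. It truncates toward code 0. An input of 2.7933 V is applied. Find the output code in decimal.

code 18306

Full-scale span = 5 V; LSB = 5/2^15 = 152.59 µV.
(V_in − V_low)/LSB = (2.7933 − 0) / 0.000152588 = 18306.171.
⌊·⌋(18306.171) = 18306.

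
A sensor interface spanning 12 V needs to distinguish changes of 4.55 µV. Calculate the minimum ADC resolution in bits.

22 bits

Number of steps required ≥ 12 V / 4.55 µV = 2637362.64.
Need 2^N ≥ 2637362.64; 2^21 = 2097152, 2^22 = 4194304.
Minimum N = 22.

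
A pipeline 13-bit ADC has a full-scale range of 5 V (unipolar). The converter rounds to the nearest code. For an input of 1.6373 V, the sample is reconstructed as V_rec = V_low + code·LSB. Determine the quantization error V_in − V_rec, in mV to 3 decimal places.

-0.273 mV

One LSB is 5 V / 8192 = 0.610 mV.
Scaled input = 2682.5523 LSBs, so code = 2683.
Reconstructed: 1.6375732 V.
Error = 1.6373 − 1.6375732 = -0.000273242 V = -0.273 mV.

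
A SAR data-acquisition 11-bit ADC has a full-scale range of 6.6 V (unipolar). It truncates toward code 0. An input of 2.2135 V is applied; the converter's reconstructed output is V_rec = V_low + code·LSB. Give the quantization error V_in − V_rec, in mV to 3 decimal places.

2.758 mV

One LSB is 6.6 V / 2048 = 3.223 mV.
(2.2135 − 0)/0.00322266 = 686.8558; ⌊·⌋ gives code 686.
Code 686 maps back to 0 + 686×0.00322266 V = 2.2107422 V.
Error = 2.2135 − 2.2107422 = 0.00275781 V = 2.758 mV.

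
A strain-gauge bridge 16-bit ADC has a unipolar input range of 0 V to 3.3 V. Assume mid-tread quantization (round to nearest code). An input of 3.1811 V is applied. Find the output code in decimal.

code 63175

Full-scale span = 3.3 V; LSB = 3.3/2^16 = 50.35 µV.
(3.1811 − 0) / 5.0354e-05 = 63174.718 LSBs.
Round → code 63175.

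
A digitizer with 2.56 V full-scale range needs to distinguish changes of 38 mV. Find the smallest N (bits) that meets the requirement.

Number of steps required ≥ 2.56 V / 38 mV = 67.37.
Need 2^N ≥ 67.37; 2^6 = 64, 2^7 = 128.
Minimum N = 7.

7 bits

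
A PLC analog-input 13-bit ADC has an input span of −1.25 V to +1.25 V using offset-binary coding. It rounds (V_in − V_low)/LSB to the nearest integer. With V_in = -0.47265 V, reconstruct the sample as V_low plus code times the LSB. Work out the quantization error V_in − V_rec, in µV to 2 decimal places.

67.29 µV

Step size: 2.5 V ÷ 2^13 = 305.18 µV.
Scaled input = 2547.2205 LSBs, so code = 2547.
Reconstructed: -0.47271729 V.
Error = -0.47265 − (−0.47271729) = 6.72852e-05 V = 67.29 µV.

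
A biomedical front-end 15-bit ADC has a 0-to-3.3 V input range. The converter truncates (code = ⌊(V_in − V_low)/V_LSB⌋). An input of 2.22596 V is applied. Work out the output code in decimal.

Full-scale span = 3.3 V; LSB = 3.3/2^15 = 100.71 µV.
(V_in − V_low)/LSB = (2.22596 − 0) / 0.000100708 = 22103.108.
So the output code is 22103.

code 22103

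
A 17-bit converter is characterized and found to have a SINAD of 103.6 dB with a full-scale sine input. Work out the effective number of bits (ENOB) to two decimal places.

ENOB = (SINAD − 1.76) / 6.02 = (103.6 − 1.76)/6.02 = 16.917.

16.92 bits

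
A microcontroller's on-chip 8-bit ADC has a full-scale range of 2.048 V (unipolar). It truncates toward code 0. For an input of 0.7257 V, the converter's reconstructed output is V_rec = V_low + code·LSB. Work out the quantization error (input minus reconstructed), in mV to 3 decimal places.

Step size: 2.048 V ÷ 2^8 = 8.000 mV.
Scaled input = 90.7125 LSBs, so code = 90.
Code 90 maps back to 0 + 90×0.008 V = 0.72 V.
Difference: 0.0057 V → 5.700 mV.

5.700 mV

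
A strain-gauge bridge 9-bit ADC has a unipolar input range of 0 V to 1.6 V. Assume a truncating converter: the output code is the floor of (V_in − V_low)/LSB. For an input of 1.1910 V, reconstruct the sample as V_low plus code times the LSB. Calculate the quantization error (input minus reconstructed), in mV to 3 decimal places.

Step size: 1.6 V ÷ 2^9 = 3.125 mV.
Scaled input = 381.1200 LSBs, so code = 381.
Reconstructed: 1.190625 V.
V_in − V_rec = 0.000375 V = 0.375 mV.

0.375 mV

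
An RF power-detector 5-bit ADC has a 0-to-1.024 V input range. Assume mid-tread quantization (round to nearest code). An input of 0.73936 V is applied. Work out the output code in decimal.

code 23

With 32 levels over 1.024 V, one step is 32.000 mV.
(V_in − V_low)/LSB = (0.73936 − 0) / 0.032 = 23.105.
Round → code 23.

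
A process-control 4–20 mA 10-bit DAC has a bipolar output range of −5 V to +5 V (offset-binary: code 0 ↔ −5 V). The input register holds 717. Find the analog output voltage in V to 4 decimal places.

LSB = 10 V / 2^10 = 9.766 mV.
V_out = (−5) + 717 × 0.00976562 V = 2.00195 V.

2.0020 V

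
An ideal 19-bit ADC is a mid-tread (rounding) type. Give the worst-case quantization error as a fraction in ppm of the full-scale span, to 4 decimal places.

0.9537 ppm

Rounding → worst-case error = ½ LSB = V_FS/2^20, so 1e+06/1048576 = 0.953674 ppm of full scale.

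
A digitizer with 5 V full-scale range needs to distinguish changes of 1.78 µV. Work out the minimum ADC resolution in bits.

22 bits

Number of steps required ≥ 5 V / 1.78 µV = 2808988.76.
Need 2^N ≥ 2808988.76; 2^21 = 2097152, 2^22 = 4194304.
Minimum N = 22.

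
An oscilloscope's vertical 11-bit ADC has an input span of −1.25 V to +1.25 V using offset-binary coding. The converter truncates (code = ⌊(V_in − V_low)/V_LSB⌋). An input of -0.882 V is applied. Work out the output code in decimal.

With 2048 levels over 2.5 V, one step is 1.221 mV.
(-0.882 − (−1.25)) / 0.0012207 = 301.466 LSBs.
Floor → code 301.

code 301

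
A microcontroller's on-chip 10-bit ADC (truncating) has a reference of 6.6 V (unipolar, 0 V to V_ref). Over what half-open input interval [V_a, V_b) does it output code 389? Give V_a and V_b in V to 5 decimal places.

[2.50723 V, 2.51367 V)

LSB = 6.6/2^10 = 6.445 mV.
V_a = V_low + 389·LSB = 2.50723 V; V_b = V_low + 390·LSB = 2.51367 V.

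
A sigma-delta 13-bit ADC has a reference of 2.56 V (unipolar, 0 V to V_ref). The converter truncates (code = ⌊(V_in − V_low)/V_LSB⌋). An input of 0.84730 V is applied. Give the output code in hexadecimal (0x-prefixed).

code 0xA97 (decimal 2711)

LSB = 2.56 V / 8192 = 312.50 µV.
(V_in − V_low)/LSB = (0.84730 − 0) / 0.0003125 = 2711.360.
So the output code is 2711.
In hexadecimal (0x-prefixed): 0xA97.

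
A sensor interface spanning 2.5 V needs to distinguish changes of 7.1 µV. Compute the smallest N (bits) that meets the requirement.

Number of steps required ≥ 2.5 V / 7.1 µV = 352112.68.
Need 2^N ≥ 352112.68; 2^18 = 262144, 2^19 = 524288.
Minimum N = 19.

19 bits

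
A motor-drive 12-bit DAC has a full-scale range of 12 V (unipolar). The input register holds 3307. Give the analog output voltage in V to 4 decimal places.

9.6885 V

LSB = 12 V / 2^12 = 2.930 mV.
V_out = 0 + 3307 × 0.00292969 V = 9.68848 V.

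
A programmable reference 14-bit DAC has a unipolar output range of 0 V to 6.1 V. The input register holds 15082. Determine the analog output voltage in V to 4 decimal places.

LSB = 6.1 V / 2^14 = 372.31 µV.
V_out = 0 + 15082 × 0.000372314 V = 5.61525 V.

5.6152 V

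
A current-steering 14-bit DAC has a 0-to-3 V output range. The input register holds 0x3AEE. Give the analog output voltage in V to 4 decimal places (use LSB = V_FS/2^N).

2.7623 V

LSB = 3 V / 2^14 = 183.11 µV.
Code 0x3AEE = 15086 decimal.
V_out = 0 + 15086 × 0.000183105 V = 2.76233 V.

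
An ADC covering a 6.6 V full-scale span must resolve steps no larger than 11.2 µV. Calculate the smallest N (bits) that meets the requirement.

20 bits

Number of steps required ≥ 6.6 V / 11.2 µV = 589285.71.
Need 2^N ≥ 589285.71; 2^19 = 524288, 2^20 = 1048576.
Minimum N = 20.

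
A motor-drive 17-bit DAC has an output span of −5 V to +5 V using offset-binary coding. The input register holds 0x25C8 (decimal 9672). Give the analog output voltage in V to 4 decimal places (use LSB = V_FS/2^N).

LSB = 10 V / 2^17 = 76.29 µV.
Code 0x25C8 = 9672 decimal.
V_out = (−5) + 9672 × 7.62939e-05 V = -4.26208 V.

-4.2621 V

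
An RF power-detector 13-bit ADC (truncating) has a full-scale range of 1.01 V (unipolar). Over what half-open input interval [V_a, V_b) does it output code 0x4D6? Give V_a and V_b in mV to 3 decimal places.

LSB = 1.01/2^13 = 123.29 µV.
Code 0x4D6 = 1238 decimal.
V_a = V_low + 1238·LSB = 0.152634 V; V_b = V_low + 1239·LSB = 0.152758 V.

[152.634 mV, 152.758 mV)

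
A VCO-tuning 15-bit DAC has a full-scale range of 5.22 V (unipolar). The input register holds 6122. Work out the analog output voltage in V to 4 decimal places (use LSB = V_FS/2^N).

LSB = 5.22 V / 2^15 = 159.30 µV.
V_out = 0 + 6122 × 0.000159302 V = 0.975245 V.

0.9752 V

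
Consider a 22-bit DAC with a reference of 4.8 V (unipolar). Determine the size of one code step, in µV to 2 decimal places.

1.14 µV

Full-scale span = 4.8 V.
LSB = 4.8 / 2^22 = 4.8 / 4194304 = 1.14441e-06 V = 1.14 µV.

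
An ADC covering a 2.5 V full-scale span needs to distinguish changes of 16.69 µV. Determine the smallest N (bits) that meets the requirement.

18 bits

Number of steps required ≥ 2.5 V / 16.69 µV = 149790.29.
Need 2^N ≥ 149790.29; 2^17 = 131072, 2^18 = 262144.
Minimum N = 18.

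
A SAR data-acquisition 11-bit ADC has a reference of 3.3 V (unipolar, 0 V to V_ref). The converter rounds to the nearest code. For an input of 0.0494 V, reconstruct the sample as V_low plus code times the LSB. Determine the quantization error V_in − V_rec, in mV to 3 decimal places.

-0.551 mV

Step size: 3.3 V ÷ 2^11 = 1.611 mV.
(V_in − V_low)/LSB = (0.0494 − 0)/0.00161133 = 30.6579 → code 31 (round).
Code 31 maps back to 0 + 31×0.00161133 V = 0.049951172 V.
V_in − V_rec = -0.000551172 V = -0.551 mV.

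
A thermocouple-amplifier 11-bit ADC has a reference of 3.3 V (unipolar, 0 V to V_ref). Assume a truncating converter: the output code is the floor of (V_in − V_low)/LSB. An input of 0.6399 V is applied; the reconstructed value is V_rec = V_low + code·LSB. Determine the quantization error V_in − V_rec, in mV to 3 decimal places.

0.203 mV

Step size: 3.3 V ÷ 2^11 = 1.611 mV.
(V_in − V_low)/LSB = (0.6399 − 0)/0.00161133 = 397.1258 → code 397 (floor).
V_rec = 0 + 397·0.00161133 = 0.63969727 V.
V_in − V_rec = 0.000202734 V = 0.203 mV.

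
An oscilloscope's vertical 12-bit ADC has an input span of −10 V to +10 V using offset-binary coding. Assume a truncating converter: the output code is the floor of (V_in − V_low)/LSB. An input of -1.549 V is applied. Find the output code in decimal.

code 1730

With 4096 levels over 20 V, one step is 4.883 mV.
(-1.549 − (−10)) / 0.00488281 = 1730.765 LSBs.
Floor → code 1730.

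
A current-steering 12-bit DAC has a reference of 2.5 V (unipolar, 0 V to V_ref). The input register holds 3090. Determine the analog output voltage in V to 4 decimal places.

LSB = 2.5 V / 2^12 = 0.610 mV.
V_out = 0 + 3090 × 0.000610352 V = 1.88599 V.

1.8860 V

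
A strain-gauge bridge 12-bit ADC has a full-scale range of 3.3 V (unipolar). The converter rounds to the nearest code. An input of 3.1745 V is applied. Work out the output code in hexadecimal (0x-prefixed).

code 0xF64 (decimal 3940)

Full-scale span = 3.3 V; LSB = 3.3/2^12 = 0.806 mV.
(3.1745 − 0) / 0.000805664 = 3940.228 LSBs.
So the output code is 3940.
In hexadecimal (0x-prefixed): 0xF64.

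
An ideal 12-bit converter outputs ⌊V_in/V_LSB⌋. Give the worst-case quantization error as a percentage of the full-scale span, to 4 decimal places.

Truncating → worst-case error = 1 LSB = V_FS/2^12, so 100/4096 = 0.0244141 % of full scale.

0.0244 %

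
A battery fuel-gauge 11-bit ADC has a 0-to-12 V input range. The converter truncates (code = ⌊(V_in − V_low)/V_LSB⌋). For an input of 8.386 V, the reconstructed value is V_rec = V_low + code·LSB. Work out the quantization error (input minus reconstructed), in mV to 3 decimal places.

LSB = 12/2^11 = 5.859 mV.
Scaled input = 1431.2107 LSBs, so code = 1431.
V_rec = 0 + 1431·0.00585938 = 8.3847656 V.
V_in − V_rec = 0.00123438 V = 1.234 mV.

1.234 mV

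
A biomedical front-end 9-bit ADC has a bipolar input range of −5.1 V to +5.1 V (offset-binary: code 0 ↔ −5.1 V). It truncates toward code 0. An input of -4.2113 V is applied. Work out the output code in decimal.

code 44

Full-scale span = 10.2 V; LSB = 10.2/2^9 = 19.922 mV.
Input sits at 44.609 steps above V_low.
So the output code is 44.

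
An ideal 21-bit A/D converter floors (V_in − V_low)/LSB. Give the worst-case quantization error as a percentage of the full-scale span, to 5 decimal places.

0.00005 %

Truncating → worst-case error = 1 LSB = V_FS/2^21, so 100/2097152 = 4.76837e-05 % of full scale.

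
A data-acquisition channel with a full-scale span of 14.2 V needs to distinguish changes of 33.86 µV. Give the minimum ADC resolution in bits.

19 bits

Number of steps required ≥ 14.2 V / 33.86 µV = 419373.89.
Need 2^N ≥ 419373.89; 2^18 = 262144, 2^19 = 524288.
Minimum N = 19.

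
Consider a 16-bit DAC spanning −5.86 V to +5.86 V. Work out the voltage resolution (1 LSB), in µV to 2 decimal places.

178.83 µV

Full-scale span = 11.72 V.
LSB = 11.72 / 2^16 = 11.72 / 65536 = 0.000178833 V = 178.83 µV.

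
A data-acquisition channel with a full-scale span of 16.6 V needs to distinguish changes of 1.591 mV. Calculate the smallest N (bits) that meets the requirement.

Number of steps required ≥ 16.6 V / 1.591 mV = 10433.69.
Need 2^N ≥ 10433.69; 2^13 = 8192, 2^14 = 16384.
Minimum N = 14.

14 bits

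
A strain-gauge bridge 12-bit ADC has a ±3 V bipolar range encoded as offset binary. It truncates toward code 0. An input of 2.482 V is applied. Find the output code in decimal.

code 3742

LSB = 6 V / 4096 = 1.465 mV.
(2.482 − (−3)) / 0.00146484 = 3742.379 LSBs.
So the output code is 3742.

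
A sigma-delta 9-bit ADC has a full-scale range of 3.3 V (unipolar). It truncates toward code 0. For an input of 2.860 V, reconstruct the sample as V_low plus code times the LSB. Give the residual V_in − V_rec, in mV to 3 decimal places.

4.727 mV

Step size: 3.3 V ÷ 2^9 = 6.445 mV.
(V_in − V_low)/LSB = (2.860 − 0)/0.00644531 = 443.7333 → code 443 (floor).
V_rec = 0 + 443·0.00644531 = 2.8552734 V.
Difference: 0.00472656 V → 4.727 mV.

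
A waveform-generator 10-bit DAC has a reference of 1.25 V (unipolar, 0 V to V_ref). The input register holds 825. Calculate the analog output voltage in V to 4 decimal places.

1.0071 V

LSB = 1.25 V / 2^10 = 1.221 mV.
V_out = 0 + 825 × 0.0012207 V = 1.00708 V.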